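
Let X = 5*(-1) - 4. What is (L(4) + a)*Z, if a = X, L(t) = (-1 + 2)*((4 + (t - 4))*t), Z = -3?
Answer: -21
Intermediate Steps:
L(t) = t² (L(t) = 1*((4 + (-4 + t))*t) = 1*(t*t) = 1*t² = t²)
X = -9 (X = -5 - 4 = -9)
a = -9
(L(4) + a)*Z = (4² - 9)*(-3) = (16 - 9)*(-3) = 7*(-3) = -21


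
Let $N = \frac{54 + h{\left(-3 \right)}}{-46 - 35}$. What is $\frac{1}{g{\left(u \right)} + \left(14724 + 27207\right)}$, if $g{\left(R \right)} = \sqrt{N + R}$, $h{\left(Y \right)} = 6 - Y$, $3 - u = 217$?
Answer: $\frac{377379}{15823880782} - \frac{3 i \sqrt{1933}}{15823880782} \approx 2.3849 \cdot 10^{-5} - 8.3354 \cdot 10^{-9} i$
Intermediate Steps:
$u = -214$ ($u = 3 - 217 = -214$)
$N = - \frac{7}{9}$ ($N = \frac{54 + \left(6 - -3\right)}{-46 - 35} = \frac{54 + \left(6 + 3\right)}{-81} = \left(54 + 9\right) \left(- \frac{1}{81}\right) = 63 \left(- \frac{1}{81}\right) = - \frac{7}{9} \approx -0.77778$)
$g{\left(R \right)} = \sqrt{- \frac{7}{9} + R}$
$\frac{1}{g{\left(u \right)} + \left(14724 + 27207\right)} = \frac{1}{\frac{\sqrt{-7 + 9 \left(-214\right)}}{3} + \left(14724 + 27207\right)} = \frac{1}{\frac{\sqrt{-7 - 1926}}{3} + 41931} = \frac{1}{\frac{\sqrt{-1933}}{3} + 41931} = \frac{1}{\frac{i \sqrt{1933}}{3} + 41931} = \frac{1}{41931 + \frac{i \sqrt{1933}}{3}}$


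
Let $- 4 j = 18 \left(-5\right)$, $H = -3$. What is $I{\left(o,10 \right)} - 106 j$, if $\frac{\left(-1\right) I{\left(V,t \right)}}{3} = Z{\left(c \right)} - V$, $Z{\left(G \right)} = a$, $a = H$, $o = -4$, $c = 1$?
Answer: $-2388$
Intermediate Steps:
$a = -3$
$j = \frac{45}{2}$ ($j = - \frac{18 \left(-5\right)}{4} = \left(- \frac{1}{4}\right) \left(-90\right) = \frac{45}{2} \approx 22.5$)
$Z{\left(G \right)} = -3$
$I{\left(V,t \right)} = 9 + 3 V$ ($I{\left(V,t \right)} = - 3 \left(-3 - V\right) = 9 + 3 V$)
$I{\left(o,10 \right)} - 106 j = \left(9 + 3 \left(-4\right)\right) - 2385 = \left(9 - 12\right) - 2385 = -3 - 2385 = -2388$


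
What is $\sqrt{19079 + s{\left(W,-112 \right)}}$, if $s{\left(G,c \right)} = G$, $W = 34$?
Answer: $\sqrt{19113} \approx 138.25$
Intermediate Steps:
$\sqrt{19079 + s{\left(W,-112 \right)}} = \sqrt{19079 + 34} = \sqrt{19113}$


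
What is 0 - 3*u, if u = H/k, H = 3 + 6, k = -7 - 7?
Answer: 27/14 ≈ 1.9286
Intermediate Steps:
k = -14
H = 9
u = -9/14 (u = 9/(-14) = 9*(-1/14) = -9/14 ≈ -0.64286)
0 - 3*u = 0 - 3*(-9/14) = 0 + 27/14 = 27/14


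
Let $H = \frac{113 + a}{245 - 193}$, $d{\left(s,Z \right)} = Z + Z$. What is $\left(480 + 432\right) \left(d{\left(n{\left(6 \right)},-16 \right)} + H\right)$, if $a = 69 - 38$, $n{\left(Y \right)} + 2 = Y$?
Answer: $- \frac{346560}{13} \approx -26658.0$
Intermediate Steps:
$n{\left(Y \right)} = -2 + Y$
$a = 31$ ($a = 69 - 38 = 31$)
$d{\left(s,Z \right)} = 2 Z$
$H = \frac{36}{13}$ ($H = \frac{113 + 31}{245 - 193} = \frac{144}{52} = 144 \cdot \frac{1}{52} = \frac{36}{13} \approx 2.7692$)
$\left(480 + 432\right) \left(d{\left(n{\left(6 \right)},-16 \right)} + H\right) = \left(480 + 432\right) \left(2 \left(-16\right) + \frac{36}{13}\right) = 912 \left(-32 + \frac{36}{13}\right) = 912 \left(- \frac{380}{13}\right) = - \frac{346560}{13}$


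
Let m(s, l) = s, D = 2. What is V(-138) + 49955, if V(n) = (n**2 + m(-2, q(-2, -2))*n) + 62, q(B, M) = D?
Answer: 69337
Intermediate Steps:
q(B, M) = 2
V(n) = 62 + n**2 - 2*n (V(n) = (n**2 - 2*n) + 62 = 62 + n**2 - 2*n)
V(-138) + 49955 = (62 + (-138)**2 - 2*(-138)) + 49955 = (62 + 19044 + 276) + 49955 = 19382 + 49955 = 69337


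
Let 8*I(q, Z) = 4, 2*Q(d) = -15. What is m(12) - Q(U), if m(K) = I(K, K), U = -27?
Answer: 8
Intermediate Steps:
Q(d) = -15/2 (Q(d) = (½)*(-15) = -15/2)
I(q, Z) = ½ (I(q, Z) = (⅛)*4 = ½)
m(K) = ½
m(12) - Q(U) = ½ - 1*(-15/2) = ½ + 15/2 = 8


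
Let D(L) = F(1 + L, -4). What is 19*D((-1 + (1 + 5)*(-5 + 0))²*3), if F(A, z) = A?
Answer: 54796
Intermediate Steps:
D(L) = 1 + L
19*D((-1 + (1 + 5)*(-5 + 0))²*3) = 19*(1 + (-1 + (1 + 5)*(-5 + 0))²*3) = 19*(1 + (-1 + 6*(-5))²*3) = 19*(1 + (-1 - 30)²*3) = 19*(1 + (-31)²*3) = 19*(1 + 961*3) = 19*(1 + 2883) = 19*2884 = 54796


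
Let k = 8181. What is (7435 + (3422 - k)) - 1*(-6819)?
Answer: 9495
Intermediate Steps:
(7435 + (3422 - k)) - 1*(-6819) = (7435 + (3422 - 1*8181)) - 1*(-6819) = (7435 + (3422 - 8181)) + 6819 = (7435 - 4759) + 6819 = 2676 + 6819 = 9495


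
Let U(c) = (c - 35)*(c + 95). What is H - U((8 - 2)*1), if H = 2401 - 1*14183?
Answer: -8853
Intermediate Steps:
H = -11782 (H = 2401 - 14183 = -11782)
U(c) = (-35 + c)*(95 + c)
H - U((8 - 2)*1) = -11782 - (-3325 + ((8 - 2)*1)² + 60*((8 - 2)*1)) = -11782 - (-3325 + (6*1)² + 60*(6*1)) = -11782 - (-3325 + 6² + 60*6) = -11782 - (-3325 + 36 + 360) = -11782 - 1*(-2929) = -11782 + 2929 = -8853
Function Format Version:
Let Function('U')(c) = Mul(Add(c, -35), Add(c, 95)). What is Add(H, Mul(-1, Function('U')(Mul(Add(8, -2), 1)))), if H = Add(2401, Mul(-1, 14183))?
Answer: -8853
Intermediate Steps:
H = -11782 (H = Add(2401, -14183) = -11782)
Function('U')(c) = Mul(Add(-35, c), Add(95, c))
Add(H, Mul(-1, Function('U')(Mul(Add(8, -2), 1)))) = Add(-11782, Mul(-1, Add(-3325, Pow(Mul(Add(8, -2), 1), 2), Mul(60, Mul(Add(8, -2), 1))))) = Add(-11782, Mul(-1, Add(-3325, Pow(Mul(6, 1), 2), Mul(60, Mul(6, 1))))) = Add(-11782, Mul(-1, Add(-3325, Pow(6, 2), Mul(60, 6)))) = Add(-11782, Mul(-1, Add(-3325, 36, 360))) = Add(-11782, Mul(-1, -2929)) = Add(-11782, 2929) = -8853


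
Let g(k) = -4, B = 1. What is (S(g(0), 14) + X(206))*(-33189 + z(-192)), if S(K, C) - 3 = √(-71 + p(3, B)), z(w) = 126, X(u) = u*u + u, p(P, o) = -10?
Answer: -1409971635 - 297567*I ≈ -1.41e+9 - 2.9757e+5*I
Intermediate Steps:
X(u) = u + u² (X(u) = u² + u = u + u²)
S(K, C) = 3 + 9*I (S(K, C) = 3 + √(-71 - 10) = 3 + √(-81) = 3 + 9*I)
(S(g(0), 14) + X(206))*(-33189 + z(-192)) = ((3 + 9*I) + 206*(1 + 206))*(-33189 + 126) = ((3 + 9*I) + 206*207)*(-33063) = ((3 + 9*I) + 42642)*(-33063) = (42645 + 9*I)*(-33063) = -1409971635 - 297567*I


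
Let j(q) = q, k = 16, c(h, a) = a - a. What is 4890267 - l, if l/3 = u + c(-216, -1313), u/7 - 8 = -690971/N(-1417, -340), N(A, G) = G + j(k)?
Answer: 523293895/108 ≈ 4.8453e+6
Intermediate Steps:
c(h, a) = 0
N(A, G) = 16 + G (N(A, G) = G + 16 = 16 + G)
u = 4854941/324 (u = 56 + 7*(-690971/(16 - 340)) = 56 + 7*(-690971/(-324)) = 56 + 7*(-690971*(-1/324)) = 56 + 7*(690971/324) = 56 + 4836797/324 = 4854941/324 ≈ 14984.)
l = 4854941/108 (l = 3*(4854941/324 + 0) = 3*(4854941/324) = 4854941/108 ≈ 44953.)
4890267 - l = 4890267 - 1*4854941/108 = 4890267 - 4854941/108 = 523293895/108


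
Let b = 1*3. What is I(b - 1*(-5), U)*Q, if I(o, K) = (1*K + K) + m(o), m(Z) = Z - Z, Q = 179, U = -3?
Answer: -1074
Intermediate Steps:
b = 3
m(Z) = 0
I(o, K) = 2*K (I(o, K) = (1*K + K) + 0 = (K + K) + 0 = 2*K + 0 = 2*K)
I(b - 1*(-5), U)*Q = (2*(-3))*179 = -6*179 = -1074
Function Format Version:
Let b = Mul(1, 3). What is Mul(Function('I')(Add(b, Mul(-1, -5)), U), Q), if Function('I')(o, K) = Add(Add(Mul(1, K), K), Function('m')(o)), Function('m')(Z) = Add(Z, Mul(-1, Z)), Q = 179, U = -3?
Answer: -1074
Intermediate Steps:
b = 3
Function('m')(Z) = 0
Function('I')(o, K) = Mul(2, K) (Function('I')(o, K) = Add(Add(Mul(1, K), K), 0) = Add(Add(K, K), 0) = Add(Mul(2, K), 0) = Mul(2, K))
Mul(Function('I')(Add(b, Mul(-1, -5)), U), Q) = Mul(Mul(2, -3), 179) = Mul(-6, 179) = -1074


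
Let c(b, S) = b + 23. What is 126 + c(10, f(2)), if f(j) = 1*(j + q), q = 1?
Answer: 159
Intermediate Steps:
f(j) = 1 + j (f(j) = 1*(j + 1) = 1*(1 + j) = 1 + j)
c(b, S) = 23 + b
126 + c(10, f(2)) = 126 + (23 + 10) = 126 + 33 = 159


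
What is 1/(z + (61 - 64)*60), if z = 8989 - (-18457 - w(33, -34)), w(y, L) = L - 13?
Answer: 1/27219 ≈ 3.6739e-5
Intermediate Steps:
w(y, L) = -13 + L
z = 27399 (z = 8989 - (-18457 - (-13 - 34)) = 8989 - (-18457 - 1*(-47)) = 8989 - (-18457 + 47) = 8989 - 1*(-18410) = 8989 + 18410 = 27399)
1/(z + (61 - 64)*60) = 1/(27399 + (61 - 64)*60) = 1/(27399 - 3*60) = 1/(27399 - 180) = 1/27219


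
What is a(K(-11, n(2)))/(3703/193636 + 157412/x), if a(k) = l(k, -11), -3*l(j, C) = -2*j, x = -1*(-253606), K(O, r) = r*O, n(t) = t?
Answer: -1080359531152/47129599575 ≈ -22.923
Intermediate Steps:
K(O, r) = O*r
x = 253606
l(j, C) = 2*j/3 (l(j, C) = -(-2)*j/3 = 2*j/3)
a(k) = 2*k/3
a(K(-11, n(2)))/(3703/193636 + 157412/x) = (2*(-11*2)/3)/(3703/193636 + 157412/253606) = ((⅔)*(-22))/(3703*(1/193636) + 157412*(1/253606)) = -44/(3*(3703/193636 + 78706/126803)) = -44/(3*15709866525/24553625708) = -44/3*24553625708/15709866525 = -1080359531152/47129599575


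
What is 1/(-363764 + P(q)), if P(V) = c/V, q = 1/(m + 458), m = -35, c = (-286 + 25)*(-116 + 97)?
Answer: 1/1733893 ≈ 5.7674e-7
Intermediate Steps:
c = 4959 (c = -261*(-19) = 4959)
q = 1/423 (q = 1/(-35 + 458) = 1/423 ≈ 0.0023641)
P(V) = 4959/V
1/(-363764 + P(q)) = 1/(-363764 + 4959/(1/423)) = 1/(-363764 + 4959*423) = 1/(-363764 + 2097657) = 1/1733893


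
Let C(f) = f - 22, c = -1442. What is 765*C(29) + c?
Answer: 3913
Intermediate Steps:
C(f) = -22 + f
765*C(29) + c = 765*(-22 + 29) - 1442 = 765*7 - 1442 = 5355 - 1442 = 3913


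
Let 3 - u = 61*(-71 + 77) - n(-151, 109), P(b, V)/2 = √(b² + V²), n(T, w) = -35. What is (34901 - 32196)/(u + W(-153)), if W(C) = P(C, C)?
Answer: 538295/14434 + 413865*√2/14434 ≈ 77.843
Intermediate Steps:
P(b, V) = 2*√(V² + b²) (P(b, V) = 2*√(b² + V²) = 2*√(V² + b²))
W(C) = 2*√2*√(C²) (W(C) = 2*√(C² + C²) = 2*√(2*C²) = 2*(√2*√(C²)) = 2*√2*√(C²))
u = -398 (u = 3 - (61*(-71 + 77) - 1*(-35)) = 3 - (61*6 + 35) = 3 - (366 + 35) = 3 - 1*401 = 3 - 401 = -398)
(34901 - 32196)/(u + W(-153)) = (34901 - 32196)/(-398 + 2*√2*√((-153)²)) = 2705/(-398 + 2*√2*√23409) = 2705/(-398 + 2*√2*153) = 2705/(-398 + 306*√2)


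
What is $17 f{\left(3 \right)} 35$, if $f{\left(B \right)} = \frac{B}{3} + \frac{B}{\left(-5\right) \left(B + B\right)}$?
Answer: $\frac{1071}{2} \approx 535.5$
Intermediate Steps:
$f{\left(B \right)} = - \frac{1}{10} + \frac{B}{3}$ ($f{\left(B \right)} = B \frac{1}{3} + \frac{B}{\left(-5\right) 2 B} = \frac{B}{3} + \frac{B}{\left(-10\right) B} = \frac{B}{3} + B \left(- \frac{1}{10 B}\right) = \frac{B}{3} - \frac{1}{10} = - \frac{1}{10} + \frac{B}{3}$)
$17 f{\left(3 \right)} 35 = 17 \left(- \frac{1}{10} + \frac{1}{3} \cdot 3\right) 35 = 17 \left(- \frac{1}{10} + 1\right) 35 = 17 \cdot \frac{9}{10} \cdot 35 = \frac{153}{10} \cdot 35 = \frac{1071}{2}$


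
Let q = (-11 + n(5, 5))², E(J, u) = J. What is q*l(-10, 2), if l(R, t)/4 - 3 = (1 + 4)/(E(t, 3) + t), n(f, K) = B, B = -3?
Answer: 3332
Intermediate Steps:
n(f, K) = -3
l(R, t) = 12 + 10/t (l(R, t) = 12 + 4*((1 + 4)/(t + t)) = 12 + 4*(5/((2*t))) = 12 + 4*(5*(1/(2*t))) = 12 + 4*(5/(2*t)) = 12 + 10/t)
q = 196 (q = (-11 - 3)² = (-14)² = 196)
q*l(-10, 2) = 196*(12 + 10/2) = 196*(12 + 10*(½)) = 196*(12 + 5) = 196*17 = 3332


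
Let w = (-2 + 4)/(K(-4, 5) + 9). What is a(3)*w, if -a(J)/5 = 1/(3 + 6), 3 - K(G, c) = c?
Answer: -10/63 ≈ -0.15873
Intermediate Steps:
K(G, c) = 3 - c
a(J) = -5/9 (a(J) = -5/(3 + 6) = -5/9)
w = 2/7 (w = (-2 + 4)/((3 - 1*5) + 9) = 2/((3 - 5) + 9) = 2/(-2 + 9) = 2/7 ≈ 0.28571)
a(3)*w = -5/9*2/7 = -10/63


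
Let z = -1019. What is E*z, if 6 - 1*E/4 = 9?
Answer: 12228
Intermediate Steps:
E = -12 (E = 24 - 4*9 = 24 - 36 = -12)
E*z = -12*(-1019) = 12228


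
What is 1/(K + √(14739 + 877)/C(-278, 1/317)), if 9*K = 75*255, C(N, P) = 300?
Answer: 11953125/25400389649 - 300*√61/25400389649 ≈ 0.00047050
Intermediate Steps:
K = 2125 (K = (75*255)/9 = (⅑)*19125 = 2125)
1/(K + √(14739 + 877)/C(-278, 1/317)) = 1/(2125 + √(14739 + 877)/300) = 1/(2125 + √15616*(1/300)) = 1/(2125 + (16*√61)*(1/300)) = 1/(2125 + 4*√61/75)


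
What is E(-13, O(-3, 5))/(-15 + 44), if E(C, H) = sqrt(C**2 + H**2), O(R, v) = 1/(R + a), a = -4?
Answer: sqrt(8282)/203 ≈ 0.44830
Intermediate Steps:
O(R, v) = 1/(-4 + R) (O(R, v) = 1/(R - 4) = 1/(-4 + R))
E(-13, O(-3, 5))/(-15 + 44) = sqrt((-13)**2 + (1/(-4 - 3))**2)/(-15 + 44) = sqrt(169 + (1/(-7))**2)/29 = sqrt(169 + (-1/7)**2)*(1/29) = sqrt(169 + 1/49)*(1/29) = sqrt(8282/49)*(1/29) = (sqrt(8282)/7)*(1/29) = sqrt(8282)/203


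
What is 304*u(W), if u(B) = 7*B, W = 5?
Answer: 10640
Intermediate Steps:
304*u(W) = 304*(7*5) = 304*35 = 10640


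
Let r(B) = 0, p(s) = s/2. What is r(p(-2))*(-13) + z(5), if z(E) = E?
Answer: 5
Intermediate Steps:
p(s) = s/2 (p(s) = s*(½) = s/2)
r(p(-2))*(-13) + z(5) = 0*(-13) + 5 = 0 + 5 = 5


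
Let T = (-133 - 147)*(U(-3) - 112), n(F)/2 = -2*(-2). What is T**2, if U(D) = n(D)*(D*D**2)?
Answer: 8434585600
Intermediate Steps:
n(F) = 8 (n(F) = 2*(-2*(-2)) = 2*4 = 8)
U(D) = 8*D**3 (U(D) = 8*(D*D**2) = 8*D**3)
T = 91840 (T = (-133 - 147)*(8*(-3)**3 - 112) = -280*(8*(-27) - 112) = -280*(-216 - 112) = -280*(-328) = 91840)
T**2 = 91840**2 = 8434585600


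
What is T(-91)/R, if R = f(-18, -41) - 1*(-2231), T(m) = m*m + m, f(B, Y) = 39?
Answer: 819/227 ≈ 3.6079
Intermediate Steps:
T(m) = m + m² (T(m) = m² + m = m + m²)
R = 2270 (R = 39 - 1*(-2231) = 39 + 2231 = 2270)
T(-91)/R = -91*(1 - 91)/2270 = -91*(-90)*(1/2270) = 8190*(1/2270) = 819/227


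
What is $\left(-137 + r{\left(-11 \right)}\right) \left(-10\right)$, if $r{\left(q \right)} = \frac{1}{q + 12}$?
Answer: $1360$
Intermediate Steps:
$r{\left(q \right)} = \frac{1}{12 + q}$
$\left(-137 + r{\left(-11 \right)}\right) \left(-10\right) = \left(-137 + \frac{1}{12 - 11}\right) \left(-10\right) = \left(-137 + 1^{-1}\right) \left(-10\right) = \left(-137 + 1\right) \left(-10\right) = \left(-136\right) \left(-10\right) = 1360$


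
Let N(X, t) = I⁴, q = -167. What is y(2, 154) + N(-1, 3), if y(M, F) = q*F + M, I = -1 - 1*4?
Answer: -25091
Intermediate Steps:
I = -5 (I = -1 - 4 = -5)
N(X, t) = 625 (N(X, t) = (-5)⁴ = 625)
y(M, F) = M - 167*F (y(M, F) = -167*F + M = M - 167*F)
y(2, 154) + N(-1, 3) = (2 - 167*154) + 625 = (2 - 25718) + 625 = -25716 + 625 = -25091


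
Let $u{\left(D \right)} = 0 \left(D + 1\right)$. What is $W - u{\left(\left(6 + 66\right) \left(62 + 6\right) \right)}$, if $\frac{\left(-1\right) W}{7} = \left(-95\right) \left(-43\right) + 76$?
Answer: $-29127$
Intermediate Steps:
$u{\left(D \right)} = 0$ ($u{\left(D \right)} = 0 \left(1 + D\right) = 0$)
$W = -29127$ ($W = - 7 \left(\left(-95\right) \left(-43\right) + 76\right) = - 7 \left(4085 + 76\right) = \left(-7\right) 4161 = -29127$)
$W - u{\left(\left(6 + 66\right) \left(62 + 6\right) \right)} = -29127 - 0 = -29127 + 0 = -29127$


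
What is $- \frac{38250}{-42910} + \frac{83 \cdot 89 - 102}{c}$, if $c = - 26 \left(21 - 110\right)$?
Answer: $\frac{40110985}{9929374} \approx 4.0396$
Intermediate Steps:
$c = 2314$ ($c = \left(-26\right) \left(-89\right) = 2314$)
$- \frac{38250}{-42910} + \frac{83 \cdot 89 - 102}{c} = - \frac{38250}{-42910} + \frac{83 \cdot 89 - 102}{2314} = \left(-38250\right) \left(- \frac{1}{42910}\right) + \left(7387 - 102\right) \frac{1}{2314} = \frac{3825}{4291} + 7285 \cdot \frac{1}{2314} = \frac{3825}{4291} + \frac{7285}{2314} = \frac{40110985}{9929374}$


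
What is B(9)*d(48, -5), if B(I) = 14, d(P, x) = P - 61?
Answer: -182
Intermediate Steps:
d(P, x) = -61 + P
B(9)*d(48, -5) = 14*(-61 + 48) = 14*(-13) = -182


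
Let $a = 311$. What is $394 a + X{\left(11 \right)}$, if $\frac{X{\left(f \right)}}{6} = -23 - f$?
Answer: $122330$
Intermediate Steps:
$X{\left(f \right)} = -138 - 6 f$ ($X{\left(f \right)} = 6 \left(-23 - f\right) = -138 - 6 f$)
$394 a + X{\left(11 \right)} = 394 \cdot 311 - 204 = 122534 - 204 = 122330$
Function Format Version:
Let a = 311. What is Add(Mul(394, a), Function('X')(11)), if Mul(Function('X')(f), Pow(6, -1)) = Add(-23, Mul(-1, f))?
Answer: 122330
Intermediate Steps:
Function('X')(f) = Add(-138, Mul(-6, f)) (Function('X')(f) = Mul(6, Add(-23, Mul(-1, f))) = Add(-138, Mul(-6, f)))
Add(Mul(394, a), Function('X')(11)) = Add(Mul(394, 311), Add(-138, Mul(-6, 11))) = Add(122534, Add(-138, -66)) = Add(122534, -204) = 122330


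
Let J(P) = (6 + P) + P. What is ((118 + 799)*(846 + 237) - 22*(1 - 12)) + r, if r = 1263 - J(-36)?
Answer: 994682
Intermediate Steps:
J(P) = 6 + 2*P
r = 1329 (r = 1263 - (6 + 2*(-36)) = 1263 - (6 - 72) = 1263 - 1*(-66) = 1263 + 66 = 1329)
((118 + 799)*(846 + 237) - 22*(1 - 12)) + r = ((118 + 799)*(846 + 237) - 22*(1 - 12)) + 1329 = (917*1083 - 22*(-11)) + 1329 = (993111 + 242) + 1329 = 993353 + 1329 = 994682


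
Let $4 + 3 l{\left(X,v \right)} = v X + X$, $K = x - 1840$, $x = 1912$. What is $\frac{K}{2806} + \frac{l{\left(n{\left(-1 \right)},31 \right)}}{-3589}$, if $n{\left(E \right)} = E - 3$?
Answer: $\frac{190936}{5035367} \approx 0.037919$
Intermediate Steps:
$n{\left(E \right)} = -3 + E$ ($n{\left(E \right)} = E - 3 = -3 + E$)
$K = 72$ ($K = 1912 - 1840 = 72$)
$l{\left(X,v \right)} = - \frac{4}{3} + \frac{X}{3} + \frac{X v}{3}$ ($l{\left(X,v \right)} = - \frac{4}{3} + \frac{v X + X}{3} = - \frac{4}{3} + \frac{X v + X}{3} = - \frac{4}{3} + \frac{X + X v}{3} = - \frac{4}{3} + \left(\frac{X}{3} + \frac{X v}{3}\right) = - \frac{4}{3} + \frac{X}{3} + \frac{X v}{3}$)
$\frac{K}{2806} + \frac{l{\left(n{\left(-1 \right)},31 \right)}}{-3589} = \frac{72}{2806} + \frac{- \frac{4}{3} + \frac{-3 - 1}{3} + \frac{1}{3} \left(-3 - 1\right) 31}{-3589} = 72 \cdot \frac{1}{2806} + \left(- \frac{4}{3} + \frac{1}{3} \left(-4\right) + \frac{1}{3} \left(-4\right) 31\right) \left(- \frac{1}{3589}\right) = \frac{36}{1403} + \left(- \frac{4}{3} - \frac{4}{3} - \frac{124}{3}\right) \left(- \frac{1}{3589}\right) = \frac{36}{1403} - - \frac{44}{3589} = \frac{36}{1403} + \frac{44}{3589} = \frac{190936}{5035367}$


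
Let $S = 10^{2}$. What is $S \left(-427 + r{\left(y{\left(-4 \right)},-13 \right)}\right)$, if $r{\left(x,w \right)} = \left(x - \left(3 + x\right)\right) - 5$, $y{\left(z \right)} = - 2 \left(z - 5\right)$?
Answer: $-43500$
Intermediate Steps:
$S = 100$
$y{\left(z \right)} = 10 - 2 z$ ($y{\left(z \right)} = - 2 \left(-5 + z\right) = 10 - 2 z$)
$r{\left(x,w \right)} = -8$ ($r{\left(x,w \right)} = -3 - 5 = -8$)
$S \left(-427 + r{\left(y{\left(-4 \right)},-13 \right)}\right) = 100 \left(-427 - 8\right) = 100 \left(-435\right) = -43500$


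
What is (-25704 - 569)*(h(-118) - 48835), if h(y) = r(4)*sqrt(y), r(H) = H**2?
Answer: 1283041955 - 420368*I*sqrt(118) ≈ 1.283e+9 - 4.5664e+6*I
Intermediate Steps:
h(y) = 16*sqrt(y) (h(y) = 4**2*sqrt(y) = 16*sqrt(y))
(-25704 - 569)*(h(-118) - 48835) = (-25704 - 569)*(16*sqrt(-118) - 48835) = -26273*(16*(I*sqrt(118)) - 48835) = -26273*(16*I*sqrt(118) - 48835) = -26273*(-48835 + 16*I*sqrt(118)) = 1283041955 - 420368*I*sqrt(118)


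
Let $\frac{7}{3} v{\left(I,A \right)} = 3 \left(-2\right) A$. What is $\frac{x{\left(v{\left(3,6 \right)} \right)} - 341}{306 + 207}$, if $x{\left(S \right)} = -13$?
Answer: $- \frac{118}{171} \approx -0.69006$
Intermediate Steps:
$v{\left(I,A \right)} = - \frac{18 A}{7}$ ($v{\left(I,A \right)} = \frac{3 \cdot 3 \left(-2\right) A}{7} = \frac{3 \left(- 6 A\right)}{7} = - \frac{18 A}{7}$)
$\frac{x{\left(v{\left(3,6 \right)} \right)} - 341}{306 + 207} = \frac{-13 - 341}{306 + 207} = - \frac{354}{513} = \left(-354\right) \frac{1}{513} = - \frac{118}{171}$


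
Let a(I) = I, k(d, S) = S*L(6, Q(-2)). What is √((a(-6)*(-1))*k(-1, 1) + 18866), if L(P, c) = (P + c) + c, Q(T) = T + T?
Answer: √18854 ≈ 137.31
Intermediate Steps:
Q(T) = 2*T
L(P, c) = P + 2*c
k(d, S) = -2*S (k(d, S) = S*(6 + 2*(2*(-2))) = S*(6 + 2*(-4)) = S*(6 - 8) = S*(-2) = -2*S)
√((a(-6)*(-1))*k(-1, 1) + 18866) = √((-6*(-1))*(-2*1) + 18866) = √(6*(-2) + 18866) = √(-12 + 18866) = √18854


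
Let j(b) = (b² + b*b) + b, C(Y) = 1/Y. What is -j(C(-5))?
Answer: 3/25 ≈ 0.12000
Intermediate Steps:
j(b) = b + 2*b² (j(b) = (b² + b²) + b = 2*b² + b = b + 2*b²)
-j(C(-5)) = -(1 + 2/(-5))/(-5) = -(-1)*(1 + 2*(-⅕))/5 = -(-1)*(1 - ⅖)/5 = -(-1)*3/(5*5) = -1*(-3/25) = 3/25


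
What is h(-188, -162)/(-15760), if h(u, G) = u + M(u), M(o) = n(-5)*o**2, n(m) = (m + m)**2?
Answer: -883553/3940 ≈ -224.25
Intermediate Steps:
n(m) = 4*m**2 (n(m) = (2*m)**2 = 4*m**2)
M(o) = 100*o**2 (M(o) = (4*(-5)**2)*o**2 = (4*25)*o**2 = 100*o**2)
h(u, G) = u + 100*u**2
h(-188, -162)/(-15760) = -188*(1 + 100*(-188))/(-15760) = -188*(1 - 18800)*(-1/15760) = -188*(-18799)*(-1/15760) = 3534212*(-1/15760) = -883553/3940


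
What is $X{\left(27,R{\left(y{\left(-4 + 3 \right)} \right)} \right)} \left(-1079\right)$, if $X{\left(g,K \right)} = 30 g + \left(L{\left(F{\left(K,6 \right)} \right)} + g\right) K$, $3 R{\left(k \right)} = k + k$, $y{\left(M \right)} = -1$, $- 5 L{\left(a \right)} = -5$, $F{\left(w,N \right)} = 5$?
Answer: $- \frac{2561546}{3} \approx -8.5385 \cdot 10^{5}$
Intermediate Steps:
$L{\left(a \right)} = 1$ ($L{\left(a \right)} = \left(- \frac{1}{5}\right) \left(-5\right) = 1$)
$R{\left(k \right)} = \frac{2 k}{3}$ ($R{\left(k \right)} = \frac{k + k}{3} = \frac{2 k}{3}$)
$X{\left(g,K \right)} = 30 g + K \left(1 + g\right)$ ($X{\left(g,K \right)} = 30 g + \left(1 + g\right) K = 30 g + K \left(1 + g\right)$)
$X{\left(27,R{\left(y{\left(-4 + 3 \right)} \right)} \right)} \left(-1079\right) = \left(\frac{2}{3} \left(-1\right) + 30 \cdot 27 + \frac{2}{3} \left(-1\right) 27\right) \left(-1079\right) = \left(- \frac{2}{3} + 810 - 18\right) \left(-1079\right) = \frac{2374}{3} \left(-1079\right) = - \frac{2561546}{3}$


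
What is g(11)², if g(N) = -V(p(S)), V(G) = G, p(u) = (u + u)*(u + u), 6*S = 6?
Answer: 16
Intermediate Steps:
S = 1 (S = (⅙)*6 = 1)
p(u) = 4*u² (p(u) = (2*u)*(2*u) = 4*u²)
g(N) = -4 (g(N) = -4*1² = -4)
g(11)² = (-4)² = 16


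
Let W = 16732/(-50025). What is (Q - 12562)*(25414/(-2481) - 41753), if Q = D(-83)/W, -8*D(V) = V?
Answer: 174658081135504229/332096736 ≈ 5.2593e+8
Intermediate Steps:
D(V) = -V/8
W = -16732/50025 (W = 16732*(-1/50025) = -16732/50025 ≈ -0.33447)
Q = -4152075/133856 (Q = (-⅛*(-83))/(-16732/50025) = (83/8)*(-50025/16732) = -4152075/133856 ≈ -31.019)
(Q - 12562)*(25414/(-2481) - 41753) = (-4152075/133856 - 12562)*(25414/(-2481) - 41753) = -1685651147*(25414*(-1/2481) - 41753)/133856 = -1685651147*(-25414/2481 - 41753)/133856 = -1685651147/133856*(-103614607/2481) = 174658081135504229/332096736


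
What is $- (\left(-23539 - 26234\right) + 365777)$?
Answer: $-316004$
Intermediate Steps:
$- (\left(-23539 - 26234\right) + 365777) = - (-49773 + 365777) = \left(-1\right) 316004 = -316004$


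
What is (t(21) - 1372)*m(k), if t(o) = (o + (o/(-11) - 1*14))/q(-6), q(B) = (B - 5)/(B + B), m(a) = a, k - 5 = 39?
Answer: -661360/11 ≈ -60124.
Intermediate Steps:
k = 44 (k = 5 + 39 = 44)
q(B) = (-5 + B)/(2*B) (q(B) = (-5 + B)/((2*B)) = (-5 + B)*(1/(2*B)) = (-5 + B)/(2*B))
t(o) = -168/11 + 120*o/121 (t(o) = (o + (o/(-11) - 1*14))/(((½)*(-5 - 6)/(-6))) = (o + (o*(-1/11) - 14))/(((½)*(-⅙)*(-11))) = (o + (-o/11 - 14))/(11/12) = (o + (-14 - o/11))*(12/11) = (-14 + 10*o/11)*(12/11) = -168/11 + 120*o/121)
(t(21) - 1372)*m(k) = ((-168/11 + (120/121)*21) - 1372)*44 = ((-168/11 + 2520/121) - 1372)*44 = (672/121 - 1372)*44 = -165340/121*44 = -661360/11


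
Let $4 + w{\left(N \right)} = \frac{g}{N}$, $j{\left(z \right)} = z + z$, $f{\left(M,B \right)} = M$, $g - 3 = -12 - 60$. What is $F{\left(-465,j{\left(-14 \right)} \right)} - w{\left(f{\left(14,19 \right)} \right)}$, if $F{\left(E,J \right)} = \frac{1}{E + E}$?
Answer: $\frac{29059}{3255} \approx 8.9275$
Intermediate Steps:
$g = -69$ ($g = 3 - 72 = -69$)
$j{\left(z \right)} = 2 z$
$F{\left(E,J \right)} = \frac{1}{2 E}$
$w{\left(N \right)} = -4 - \frac{69}{N}$
$F{\left(-465,j{\left(-14 \right)} \right)} - w{\left(f{\left(14,19 \right)} \right)} = \frac{1}{2 \left(-465\right)} - \left(-4 - \frac{69}{14}\right) = \frac{1}{2} \left(- \frac{1}{465}\right) - \left(-4 - \frac{69}{14}\right) = - \frac{1}{930} - \left(-4 - \frac{69}{14}\right) = - \frac{1}{930} - - \frac{125}{14} = - \frac{1}{930} + \frac{125}{14} = \frac{29059}{3255}$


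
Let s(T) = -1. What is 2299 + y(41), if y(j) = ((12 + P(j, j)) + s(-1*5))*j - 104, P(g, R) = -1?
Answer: 2605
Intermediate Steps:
y(j) = -104 + 10*j (y(j) = ((12 - 1) - 1)*j - 104 = (11 - 1)*j - 104 = 10*j - 104 = -104 + 10*j)
2299 + y(41) = 2299 + (-104 + 10*41) = 2299 + (-104 + 410) = 2299 + 306 = 2605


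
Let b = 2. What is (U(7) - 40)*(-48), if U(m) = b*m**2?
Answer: -2784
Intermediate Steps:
U(m) = 2*m**2
(U(7) - 40)*(-48) = (2*7**2 - 40)*(-48) = (2*49 - 40)*(-48) = (98 - 40)*(-48) = 58*(-48) = -2784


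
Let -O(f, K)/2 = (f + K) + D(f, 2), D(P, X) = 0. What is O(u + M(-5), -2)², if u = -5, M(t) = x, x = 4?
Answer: 36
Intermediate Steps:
M(t) = 4
O(f, K) = -2*K - 2*f (O(f, K) = -2*((f + K) + 0) = -2*((K + f) + 0) = -2*(K + f) = -2*K - 2*f)
O(u + M(-5), -2)² = (-2*(-2) - 2*(-5 + 4))² = (4 - 2*(-1))² = (4 + 2)² = 6² = 36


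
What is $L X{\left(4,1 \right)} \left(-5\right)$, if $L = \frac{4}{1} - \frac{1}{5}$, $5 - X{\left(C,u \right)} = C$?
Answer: $-19$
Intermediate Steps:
$X{\left(C,u \right)} = 5 - C$
$L = \frac{19}{5}$ ($L = 4 \cdot 1 - \frac{1}{5} = 4 - \frac{1}{5} = \frac{19}{5} \approx 3.8$)
$L X{\left(4,1 \right)} \left(-5\right) = \frac{19 \left(5 - 4\right)}{5} \left(-5\right) = \frac{19}{5} \cdot 1 \left(-5\right) = \frac{19}{5} \left(-5\right) = -19$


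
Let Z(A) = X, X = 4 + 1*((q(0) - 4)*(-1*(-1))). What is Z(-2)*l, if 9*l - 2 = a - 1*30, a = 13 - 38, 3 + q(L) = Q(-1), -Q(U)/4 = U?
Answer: -53/9 ≈ -5.8889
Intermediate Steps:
Q(U) = -4*U
q(L) = 1 (q(L) = -3 - 4*(-1) = -3 + 4 = 1)
a = -25
X = 1 (X = 4 + 1*((1 - 4)*(-1*(-1))) = 4 + 1*(-3*1) = 4 + 1*(-3) = 4 - 3 = 1)
l = -53/9 (l = 2/9 + (-25 - 1*30)/9 = 2/9 + (-25 - 30)/9 = 2/9 + (⅑)*(-55) = 2/9 - 55/9 = -53/9 ≈ -5.8889)
Z(A) = 1
Z(-2)*l = 1*(-53/9) = -53/9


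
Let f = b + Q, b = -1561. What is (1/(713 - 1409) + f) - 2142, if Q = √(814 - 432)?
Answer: -2577289/696 + √382 ≈ -3683.5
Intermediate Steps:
Q = √382 ≈ 19.545
f = -1561 + √382 ≈ -1541.5
(1/(713 - 1409) + f) - 2142 = (1/(713 - 1409) + (-1561 + √382)) - 2142 = (1/(-696) + (-1561 + √382)) - 2142 = (-1/696 + (-1561 + √382)) - 2142 = (-1086457/696 + √382) - 2142 = -2577289/696 + √382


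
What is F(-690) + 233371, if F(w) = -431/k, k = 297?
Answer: 69310756/297 ≈ 2.3337e+5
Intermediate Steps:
F(w) = -431/297
F(-690) + 233371 = -431/297 + 233371 = 69310756/297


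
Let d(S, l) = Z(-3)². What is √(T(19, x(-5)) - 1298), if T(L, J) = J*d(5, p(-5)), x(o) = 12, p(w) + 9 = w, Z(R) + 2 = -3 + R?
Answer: I*√530 ≈ 23.022*I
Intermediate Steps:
Z(R) = -5 + R (Z(R) = -2 + (-3 + R) = -5 + R)
p(w) = -9 + w
d(S, l) = 64 (d(S, l) = (-5 - 3)² = (-8)² = 64)
T(L, J) = 64*J (T(L, J) = J*64 = 64*J)
√(T(19, x(-5)) - 1298) = √(64*12 - 1298) = √(768 - 1298) = √(-530) = I*√530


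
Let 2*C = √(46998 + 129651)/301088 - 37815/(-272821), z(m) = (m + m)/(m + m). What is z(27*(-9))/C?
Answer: 623501547680340183040/43206570644373784597 - 44820741329137216*√176649/129619711933121353791 ≈ 14.285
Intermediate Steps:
z(m) = 1 (z(m) = (2*m)/((2*m)) = (2*m)*(1/(2*m)) = 1)
C = 37815/545642 + √176649/602176 (C = (√(46998 + 129651)/301088 - 37815/(-272821))/2 = (√176649*(1/301088) - 37815*(-1/272821))/2 = (√176649/301088 + 37815/272821)/2 = (37815/272821 + √176649/301088)/2 = 37815/545642 + √176649/602176 ≈ 0.070002)
z(27*(-9))/C = 1/(37815/545642 + √176649/602176)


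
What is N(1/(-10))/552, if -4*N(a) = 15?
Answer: -5/736 ≈ -0.0067935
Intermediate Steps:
N(a) = -15/4 (N(a) = -¼*15 = -15/4)
N(1/(-10))/552 = -15/4/552 = -15/4*1/552 = -5/736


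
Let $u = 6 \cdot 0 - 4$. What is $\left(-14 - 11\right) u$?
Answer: $100$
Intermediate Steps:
$u = -4$ ($u = 0 - 4 = -4$)
$\left(-14 - 11\right) u = \left(-14 - 11\right) \left(-4\right) = \left(-25\right) \left(-4\right) = 100$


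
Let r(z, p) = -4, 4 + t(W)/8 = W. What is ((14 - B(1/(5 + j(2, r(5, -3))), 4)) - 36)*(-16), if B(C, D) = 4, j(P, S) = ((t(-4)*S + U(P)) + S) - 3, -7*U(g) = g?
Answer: 416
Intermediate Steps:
U(g) = -g/7
t(W) = -32 + 8*W
j(P, S) = -3 - 63*S - P/7 (j(P, S) = (((-32 + 8*(-4))*S - P/7) + S) - 3 = (((-32 - 32)*S - P/7) + S) - 3 = ((-64*S - P/7) + S) - 3 = (-63*S - P/7) - 3 = -3 - 63*S - P/7)
((14 - B(1/(5 + j(2, r(5, -3))), 4)) - 36)*(-16) = ((14 - 1*4) - 36)*(-16) = ((14 - 4) - 36)*(-16) = (10 - 36)*(-16) = -26*(-16) = 416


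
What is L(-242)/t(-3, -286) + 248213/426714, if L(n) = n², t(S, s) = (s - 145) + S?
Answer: -12441177127/92596938 ≈ -134.36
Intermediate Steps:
t(S, s) = -145 + S + s (t(S, s) = (-145 + s) + S = -145 + S + s)
L(-242)/t(-3, -286) + 248213/426714 = (-242)²/(-145 - 3 - 286) + 248213/426714 = 58564/(-434) + 248213*(1/426714) = 58564*(-1/434) + 248213/426714 = -29282/217 + 248213/426714 = -12441177127/92596938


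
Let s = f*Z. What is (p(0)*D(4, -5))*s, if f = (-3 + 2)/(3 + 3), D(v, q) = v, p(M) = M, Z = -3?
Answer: 0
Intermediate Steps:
f = -⅙ (f = -1/6 = -1*⅙ = -⅙ ≈ -0.16667)
s = ½ (s = -⅙*(-3) = ½ ≈ 0.50000)
(p(0)*D(4, -5))*s = (0*4)*(½) = 0*(½) = 0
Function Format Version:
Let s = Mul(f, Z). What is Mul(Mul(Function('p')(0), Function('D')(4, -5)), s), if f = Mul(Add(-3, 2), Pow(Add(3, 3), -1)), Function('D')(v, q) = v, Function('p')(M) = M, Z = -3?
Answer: 0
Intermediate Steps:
f = Rational(-1, 6) (f = Mul(-1, Pow(6, -1)) = Mul(-1, Rational(1, 6)) = Rational(-1, 6) ≈ -0.16667)
s = Rational(1, 2) (s = Mul(Rational(-1, 6), -3) = Rational(1, 2) ≈ 0.50000)
Mul(Mul(Function('p')(0), Function('D')(4, -5)), s) = Mul(Mul(0, 4), Rational(1, 2)) = Mul(0, Rational(1, 2)) = 0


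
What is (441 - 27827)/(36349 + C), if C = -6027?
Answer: -13693/15161 ≈ -0.90317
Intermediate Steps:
(441 - 27827)/(36349 + C) = (441 - 27827)/(36349 - 6027) = -27386/30322 = -27386*1/30322 = -13693/15161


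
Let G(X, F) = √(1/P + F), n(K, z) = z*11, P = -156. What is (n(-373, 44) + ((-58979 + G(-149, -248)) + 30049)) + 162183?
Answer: 133737 + I*√1508871/78 ≈ 1.3374e+5 + 15.748*I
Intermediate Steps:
n(K, z) = 11*z
G(X, F) = √(-1/156 + F) (G(X, F) = √(1/(-156) + F) = √(-1/156 + F))
(n(-373, 44) + ((-58979 + G(-149, -248)) + 30049)) + 162183 = (11*44 + ((-58979 + √(-39 + 6084*(-248))/78) + 30049)) + 162183 = (484 + ((-58979 + √(-39 - 1508832)/78) + 30049)) + 162183 = (484 + ((-58979 + √(-1508871)/78) + 30049)) + 162183 = (484 + ((-58979 + (I*√1508871)/78) + 30049)) + 162183 = (484 + ((-58979 + I*√1508871/78) + 30049)) + 162183 = (484 + (-28930 + I*√1508871/78)) + 162183 = (-28446 + I*√1508871/78) + 162183 = 133737 + I*√1508871/78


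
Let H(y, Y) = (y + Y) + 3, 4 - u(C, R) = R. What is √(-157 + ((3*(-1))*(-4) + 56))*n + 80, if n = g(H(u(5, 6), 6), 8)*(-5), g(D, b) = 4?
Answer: 80 - 20*I*√89 ≈ 80.0 - 188.68*I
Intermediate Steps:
u(C, R) = 4 - R
H(y, Y) = 3 + Y + y (H(y, Y) = (Y + y) + 3 = 3 + Y + y)
n = -20 (n = 4*(-5) = -20)
√(-157 + ((3*(-1))*(-4) + 56))*n + 80 = √(-157 + ((3*(-1))*(-4) + 56))*(-20) + 80 = √(-157 + (-3*(-4) + 56))*(-20) + 80 = √(-157 + (12 + 56))*(-20) + 80 = √(-157 + 68)*(-20) + 80 = √(-89)*(-20) + 80 = (I*√89)*(-20) + 80 = -20*I*√89 + 80 = 80 - 20*I*√89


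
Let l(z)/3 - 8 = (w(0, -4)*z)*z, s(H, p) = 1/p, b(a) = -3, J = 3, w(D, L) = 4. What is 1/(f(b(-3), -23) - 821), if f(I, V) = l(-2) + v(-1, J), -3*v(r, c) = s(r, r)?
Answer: -3/2246 ≈ -0.0013357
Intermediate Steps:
v(r, c) = -1/(3*r)
l(z) = 24 + 12*z² (l(z) = 24 + 3*((4*z)*z) = 24 + 3*(4*z²) = 24 + 12*z²)
f(I, V) = 217/3 (f(I, V) = (24 + 12*(-2)²) - ⅓/(-1) = (24 + 12*4) - ⅓*(-1) = (24 + 48) + ⅓ = 72 + ⅓ = 217/3)
1/(f(b(-3), -23) - 821) = 1/(217/3 - 821) = 1/(-2246/3) = -3/2246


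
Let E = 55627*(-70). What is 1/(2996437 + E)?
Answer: -1/897453 ≈ -1.1143e-6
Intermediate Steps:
E = -3893890
1/(2996437 + E) = 1/(2996437 - 3893890) = 1/(-897453) = -1/897453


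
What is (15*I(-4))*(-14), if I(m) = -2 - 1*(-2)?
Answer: 0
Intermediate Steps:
I(m) = 0 (I(m) = -2 + 2 = 0)
(15*I(-4))*(-14) = (15*0)*(-14) = 0*(-14) = 0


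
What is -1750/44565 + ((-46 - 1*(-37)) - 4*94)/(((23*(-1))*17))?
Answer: 3294655/3484983 ≈ 0.94539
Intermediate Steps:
-1750/44565 + ((-46 - 1*(-37)) - 4*94)/(((23*(-1))*17)) = -1750*1/44565 + ((-46 + 37) - 376)/((-23*17)) = -350/8913 + (-9 - 376)/(-391) = -350/8913 - 385*(-1/391) = -350/8913 + 385/391 = 3294655/3484983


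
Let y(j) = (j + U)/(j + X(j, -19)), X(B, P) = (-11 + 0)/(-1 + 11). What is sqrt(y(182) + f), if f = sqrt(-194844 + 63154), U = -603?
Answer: sqrt(-846210 + 363609*I*sqrt(131690))/603 ≈ 13.427 + 13.513*I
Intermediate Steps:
X(B, P) = -11/10
y(j) = (-603 + j)/(-11/10 + j) (y(j) = (j - 603)/(j - 11/10) = (-603 + j)/(-11/10 + j))
f = I*sqrt(131690) (f = sqrt(-131690) = I*sqrt(131690) ≈ 362.89*I)
sqrt(y(182) + f) = sqrt(10*(-603 + 182)/(-11 + 10*182) + I*sqrt(131690)) = sqrt(10*(-421)/(-11 + 1820) + I*sqrt(131690)) = sqrt(10*(-421)/1809 + I*sqrt(131690)) = sqrt(10*(1/1809)*(-421) + I*sqrt(131690)) = sqrt(-4210/1809 + I*sqrt(131690))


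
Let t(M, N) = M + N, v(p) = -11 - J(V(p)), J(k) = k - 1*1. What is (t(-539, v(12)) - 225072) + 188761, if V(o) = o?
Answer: -36872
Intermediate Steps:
J(k) = -1 + k (J(k) = k - 1 = -1 + k)
v(p) = -10 - p (v(p) = -11 - (-1 + p) = -11 + (1 - p) = -10 - p)
(t(-539, v(12)) - 225072) + 188761 = ((-539 + (-10 - 1*12)) - 225072) + 188761 = ((-539 + (-10 - 12)) - 225072) + 188761 = ((-539 - 22) - 225072) + 188761 = (-561 - 225072) + 188761 = -225633 + 188761 = -36872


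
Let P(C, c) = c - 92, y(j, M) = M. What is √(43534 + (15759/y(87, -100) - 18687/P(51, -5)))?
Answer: √40994128069/970 ≈ 208.73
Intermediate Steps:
P(C, c) = -92 + c
√(43534 + (15759/y(87, -100) - 18687/P(51, -5))) = √(43534 + (15759/(-100) - 18687/(-92 - 5))) = √(43534 + (15759*(-1/100) - 18687/(-97))) = √(43534 + (-15759/100 - 18687*(-1/97))) = √(43534 + (-15759/100 + 18687/97)) = √(43534 + 340077/9700) = √(422619877/9700) = √40994128069/970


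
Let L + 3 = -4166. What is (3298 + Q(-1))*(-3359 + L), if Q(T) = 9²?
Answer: -25437112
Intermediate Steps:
L = -4169 (L = -3 - 4166 = -4169)
Q(T) = 81
(3298 + Q(-1))*(-3359 + L) = (3298 + 81)*(-3359 - 4169) = 3379*(-7528) = -25437112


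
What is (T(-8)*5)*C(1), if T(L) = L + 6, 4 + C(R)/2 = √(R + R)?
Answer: 80 - 20*√2 ≈ 51.716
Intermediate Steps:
C(R) = -8 + 2*√2*√R (C(R) = -8 + 2*√(R + R) = -8 + 2*√(2*R) = -8 + 2*(√2*√R) = -8 + 2*√2*√R)
T(L) = 6 + L
(T(-8)*5)*C(1) = ((6 - 8)*5)*(-8 + 2*√2*√1) = (-2*5)*(-8 + 2*√2*1) = -10*(-8 + 2*√2) = 80 - 20*√2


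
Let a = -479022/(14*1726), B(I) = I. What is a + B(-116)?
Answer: -1641023/12082 ≈ -135.82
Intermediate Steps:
a = -239511/12082 (a = -479022/24164 = -479022*1/24164 = -239511/12082 ≈ -19.824)
a + B(-116) = -239511/12082 - 116 = -1641023/12082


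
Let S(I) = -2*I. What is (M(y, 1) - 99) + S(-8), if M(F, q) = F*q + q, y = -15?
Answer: -97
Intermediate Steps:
M(F, q) = q + F*q
(M(y, 1) - 99) + S(-8) = (1*(1 - 15) - 99) - 2*(-8) = (1*(-14) - 99) + 16 = (-14 - 99) + 16 = -113 + 16 = -97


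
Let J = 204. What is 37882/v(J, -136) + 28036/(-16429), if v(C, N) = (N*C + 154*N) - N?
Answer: -141683375/56975772 ≈ -2.4867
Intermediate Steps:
v(C, N) = 153*N + C*N (v(C, N) = (C*N + 154*N) - N = (154*N + C*N) - N = 153*N + C*N)
37882/v(J, -136) + 28036/(-16429) = 37882/((-136*(153 + 204))) + 28036/(-16429) = 37882/((-136*357)) + 28036*(-1/16429) = 37882/(-48552) - 28036/16429 = 37882*(-1/48552) - 28036/16429 = -18941/24276 - 28036/16429 = -141683375/56975772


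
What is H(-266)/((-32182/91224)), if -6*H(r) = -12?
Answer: -91224/16091 ≈ -5.6693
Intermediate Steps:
H(r) = 2 (H(r) = -1/6*(-12) = 2)
H(-266)/((-32182/91224)) = 2/((-32182/91224)) = 2/((-32182*1/91224)) = 2/(-16091/45612) = 2*(-45612/16091) = -91224/16091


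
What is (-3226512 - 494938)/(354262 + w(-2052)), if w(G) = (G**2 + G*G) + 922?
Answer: -1860725/4388296 ≈ -0.42402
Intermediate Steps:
w(G) = 922 + 2*G**2 (w(G) = (G**2 + G**2) + 922 = 2*G**2 + 922 = 922 + 2*G**2)
(-3226512 - 494938)/(354262 + w(-2052)) = (-3226512 - 494938)/(354262 + (922 + 2*(-2052)**2)) = -3721450/(354262 + (922 + 2*4210704)) = -3721450/(354262 + (922 + 8421408)) = -3721450/(354262 + 8422330) = -3721450/8776592 = -3721450*1/8776592 = -1860725/4388296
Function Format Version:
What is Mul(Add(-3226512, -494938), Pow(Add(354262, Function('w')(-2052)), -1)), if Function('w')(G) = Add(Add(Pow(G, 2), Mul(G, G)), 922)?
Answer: Rational(-1860725, 4388296) ≈ -0.42402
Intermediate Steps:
Function('w')(G) = Add(922, Mul(2, Pow(G, 2))) (Function('w')(G) = Add(Add(Pow(G, 2), Pow(G, 2)), 922) = Add(Mul(2, Pow(G, 2)), 922) = Add(922, Mul(2, Pow(G, 2))))
Mul(Add(-3226512, -494938), Pow(Add(354262, Function('w')(-2052)), -1)) = Mul(Add(-3226512, -494938), Pow(Add(354262, Add(922, Mul(2, Pow(-2052, 2)))), -1)) = Mul(-3721450, Pow(Add(354262, Add(922, Mul(2, 4210704))), -1)) = Mul(-3721450, Pow(Add(354262, Add(922, 8421408)), -1)) = Mul(-3721450, Pow(Add(354262, 8422330), -1)) = Mul(-3721450, Pow(8776592, -1)) = Mul(-3721450, Rational(1, 8776592)) = Rational(-1860725, 4388296)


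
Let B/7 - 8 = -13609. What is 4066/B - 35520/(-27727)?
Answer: 467002094/377114927 ≈ 1.2384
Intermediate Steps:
B = -95207 (B = 56 + 7*(-13609) = 56 - 95263 = -95207)
4066/B - 35520/(-27727) = 4066/(-95207) - 35520/(-27727) = 4066*(-1/95207) - 35520*(-1/27727) = -4066/95207 + 35520/27727 = 467002094/377114927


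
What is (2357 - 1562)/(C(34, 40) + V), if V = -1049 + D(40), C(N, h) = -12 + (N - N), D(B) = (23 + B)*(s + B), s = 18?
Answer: 795/2593 ≈ 0.30659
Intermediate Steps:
D(B) = (18 + B)*(23 + B) (D(B) = (23 + B)*(18 + B) = (18 + B)*(23 + B))
C(N, h) = -12 (C(N, h) = -12 + 0 = -12)
V = 2605 (V = -1049 + (414 + 40² + 41*40) = -1049 + (414 + 1600 + 1640) = -1049 + 3654 = 2605)
(2357 - 1562)/(C(34, 40) + V) = (2357 - 1562)/(-12 + 2605) = 795/2593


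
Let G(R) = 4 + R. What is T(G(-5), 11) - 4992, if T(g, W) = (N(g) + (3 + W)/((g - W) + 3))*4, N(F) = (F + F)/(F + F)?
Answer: -44948/9 ≈ -4994.2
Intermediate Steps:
N(F) = 1 (N(F) = (2*F)/((2*F)) = (2*F)*(1/(2*F)) = 1)
T(g, W) = 4 + 4*(3 + W)/(3 + g - W) (T(g, W) = (1 + (3 + W)/((g - W) + 3))*4 = (1 + (3 + W)/(3 + g - W))*4 = 4 + 4*(3 + W)/(3 + g - W))
T(G(-5), 11) - 4992 = 4*(6 + (4 - 5))/(3 + (4 - 5) - 1*11) - 4992 = 4*(6 - 1)/(3 - 1 - 11) - 4992 = 4*5/(-9) - 4992 = 4*(-1/9)*5 - 4992 = -20/9 - 4992 = -44948/9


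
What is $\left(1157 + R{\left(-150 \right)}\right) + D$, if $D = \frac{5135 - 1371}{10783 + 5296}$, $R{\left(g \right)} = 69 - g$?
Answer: $\frac{22128468}{16079} \approx 1376.2$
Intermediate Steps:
$D = \frac{3764}{16079} \approx 0.23409$
$\left(1157 + R{\left(-150 \right)}\right) + D = \left(1157 + \left(69 - -150\right)\right) + \frac{3764}{16079} = \left(1157 + \left(69 + 150\right)\right) + \frac{3764}{16079} = \left(1157 + 219\right) + \frac{3764}{16079} = 1376 + \frac{3764}{16079} = \frac{22128468}{16079}$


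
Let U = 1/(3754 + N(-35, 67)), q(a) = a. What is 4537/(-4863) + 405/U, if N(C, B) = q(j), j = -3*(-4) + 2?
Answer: 7421127983/4863 ≈ 1.5260e+6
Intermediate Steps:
j = 14 (j = 12 + 2 = 14)
N(C, B) = 14
U = 1/3768 (U = 1/(3754 + 14) = 1/3768 ≈ 0.00026539)
4537/(-4863) + 405/U = 4537/(-4863) + 405/(1/3768) = 4537*(-1/4863) + 405*3768 = -4537/4863 + 1526040 = 7421127983/4863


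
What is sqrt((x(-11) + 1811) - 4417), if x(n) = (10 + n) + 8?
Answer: I*sqrt(2599) ≈ 50.98*I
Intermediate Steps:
x(n) = 18 + n
sqrt((x(-11) + 1811) - 4417) = sqrt(((18 - 11) + 1811) - 4417) = sqrt((7 + 1811) - 4417) = sqrt(1818 - 4417) = sqrt(-2599) = I*sqrt(2599)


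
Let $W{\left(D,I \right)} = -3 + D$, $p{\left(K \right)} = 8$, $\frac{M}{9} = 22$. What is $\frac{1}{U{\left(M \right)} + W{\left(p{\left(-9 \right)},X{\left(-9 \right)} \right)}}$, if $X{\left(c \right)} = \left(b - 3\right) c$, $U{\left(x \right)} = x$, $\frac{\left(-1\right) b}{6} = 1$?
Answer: $\frac{1}{203} \approx 0.0049261$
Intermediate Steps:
$M = 198$ ($M = 9 \cdot 22 = 198$)
$b = -6$ ($b = \left(-6\right) 1 = -6$)
$X{\left(c \right)} = - 9 c$ ($X{\left(c \right)} = \left(-6 - 3\right) c = - 9 c$)
$\frac{1}{U{\left(M \right)} + W{\left(p{\left(-9 \right)},X{\left(-9 \right)} \right)}} = \frac{1}{198 + \left(-3 + 8\right)} = \frac{1}{198 + 5} = \frac{1}{203}$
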